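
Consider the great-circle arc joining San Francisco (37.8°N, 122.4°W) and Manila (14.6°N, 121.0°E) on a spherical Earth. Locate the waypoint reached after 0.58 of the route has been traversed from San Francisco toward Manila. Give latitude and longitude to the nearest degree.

≈ (40°N, 160°E)

Convert each endpoint to a unit vector on the sphere (x = cos φ cos λ, y = cos φ sin λ, z = sin φ).
The central angle between the endpoints is δ = arccos(p₁·p₂) ≈ 1.760 rad (100.8°).
Interpolate at f = 0.58 with slerp weights a = sin((1−f)δ)/sin δ ≈ 0.686, b = sin(fδ)/sin δ ≈ 0.868.
p = a·p₁ + b·p₂ ≈ (-0.723, 0.262, 0.639); φ = arcsin(p_z) ≈ 39.73°, λ = atan2(p_y, p_x) ≈ 160.05°.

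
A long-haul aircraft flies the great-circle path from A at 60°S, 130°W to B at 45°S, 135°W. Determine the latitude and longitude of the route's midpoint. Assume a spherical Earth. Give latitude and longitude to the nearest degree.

≈ 53°S, 133°W

From cos δ = sin φ₁ sin φ₂ + cos φ₁ cos φ₂ cos Δλ, the central angle is δ ≈ 0.267 rad (15.3°).
Interpolate at f = 1/2 with slerp weights a = sin((1−f)δ)/sin δ ≈ 0.504, b = sin(fδ)/sin δ ≈ 0.504.
p = a·p₁ + b·p₂ ≈ (-0.414, -0.445, -0.794); φ = arcsin(p_z) ≈ -52.53°, λ = atan2(p_y, p_x) ≈ -132.93°.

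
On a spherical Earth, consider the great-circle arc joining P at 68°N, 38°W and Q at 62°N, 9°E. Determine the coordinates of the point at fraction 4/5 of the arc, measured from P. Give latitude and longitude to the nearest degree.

≈ 64°N, 2°E

Convert each endpoint to a unit vector on the sphere (x = cos φ cos λ, y = cos φ sin λ, z = sin φ).
The central angle between the endpoints is δ = arccos(p₁·p₂) ≈ 0.352 rad (20.2°).
Interpolate at f = 4/5 with slerp weights a = sin((1−f)δ)/sin δ ≈ 0.204, b = sin(fδ)/sin δ ≈ 0.806.
p = a·p₁ + b·p₂ ≈ (0.434, 0.012, 0.901); φ = arcsin(p_z) ≈ 64.27°, λ = atan2(p_y, p_x) ≈ 1.60°.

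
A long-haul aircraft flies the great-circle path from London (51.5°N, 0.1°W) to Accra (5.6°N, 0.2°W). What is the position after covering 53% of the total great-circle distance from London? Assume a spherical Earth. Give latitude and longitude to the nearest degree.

From cos δ = sin φ₁ sin φ₂ + cos φ₁ cos φ₂ cos Δλ, the central angle is δ ≈ 0.801 rad (45.9°).
Interpolate at f = 0.53 with slerp weights a = sin((1−f)δ)/sin δ ≈ 0.512, b = sin(fδ)/sin δ ≈ 0.574.
p = a·p₁ + b·p₂ ≈ (0.890, -0.003, 0.457); φ = arcsin(p_z) ≈ 27.17°, λ = atan2(p_y, p_x) ≈ -0.16°.

≈ 27°N, 0°E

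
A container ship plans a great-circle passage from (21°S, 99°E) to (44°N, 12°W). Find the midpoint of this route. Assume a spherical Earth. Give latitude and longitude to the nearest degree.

The haversine formula gives a central angle δ ≈ 2.082 rad (119.3°) between the endpoints.
Interpolate at f = 1/2 with slerp weights a = sin((1−f)δ)/sin δ ≈ 0.990, b = sin(fδ)/sin δ ≈ 0.990.
p = a·p₁ + b·p₂ ≈ (0.552, 0.765, 0.333); φ = arcsin(p_z) ≈ 19.44°, λ = atan2(p_y, p_x) ≈ 54.18°.

≈ (19°N, 54°E)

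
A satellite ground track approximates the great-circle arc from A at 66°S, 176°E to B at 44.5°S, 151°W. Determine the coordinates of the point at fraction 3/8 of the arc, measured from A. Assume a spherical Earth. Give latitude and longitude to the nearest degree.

≈ 59°S, 167°W

The haversine formula gives a central angle δ ≈ 0.487 rad (27.9°) between the endpoints.
Interpolate at f = 3/8 with slerp weights a = sin((1−f)δ)/sin δ ≈ 0.640, b = sin(fδ)/sin δ ≈ 0.388.
p = a·p₁ + b·p₂ ≈ (-0.502, -0.116, -0.857); φ = arcsin(p_z) ≈ -58.99°, λ = atan2(p_y, p_x) ≈ -166.98°.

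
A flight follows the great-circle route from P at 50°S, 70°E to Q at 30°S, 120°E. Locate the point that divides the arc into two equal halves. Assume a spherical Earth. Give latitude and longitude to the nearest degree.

Convert each endpoint to a unit vector on the sphere (x = cos φ cos λ, y = cos φ sin λ, z = sin φ).
The central angle between the endpoints is δ = arccos(p₁·p₂) ≈ 0.736 rad (42.2°).
Interpolate at f = 1/2 with slerp weights a = sin((1−f)δ)/sin δ ≈ 0.536, b = sin(fδ)/sin δ ≈ 0.536.
p = a·p₁ + b·p₂ ≈ (-0.114, 0.726, -0.679); φ = arcsin(p_z) ≈ -42.73°, λ = atan2(p_y, p_x) ≈ 98.95°.

≈ 43°S, 99°E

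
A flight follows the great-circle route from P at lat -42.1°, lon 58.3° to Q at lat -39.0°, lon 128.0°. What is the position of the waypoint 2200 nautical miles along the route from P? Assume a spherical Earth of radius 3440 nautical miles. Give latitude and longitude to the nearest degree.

≈ lat -44°, lon 109°

Write both endpoints as unit vectors p₁, p₂ with components (cos φ cos λ, cos φ sin λ, sin φ).
The central angle between the endpoints is δ = arccos(p₁·p₂) ≈ 0.900 rad (51.5°). The total great-circle distance is δ·R ≈ 0.900 × 3440 ≈ 3094 nmi, so the target fraction is f = 2200/3094 ≈ 0.711.
Interpolate at f ≈ 0.711 with slerp weights a = sin((1−f)δ)/sin δ ≈ 0.328, b = sin(fδ)/sin δ ≈ 0.762.
p = a·p₁ + b·p₂ ≈ (-0.237, 0.674, -0.700); φ = arcsin(p_z) ≈ -44.41°, λ = atan2(p_y, p_x) ≈ 109.35°.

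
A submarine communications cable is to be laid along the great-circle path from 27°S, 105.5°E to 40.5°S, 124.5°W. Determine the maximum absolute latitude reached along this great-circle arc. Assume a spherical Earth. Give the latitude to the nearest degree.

≈ 58°S

The great circle lies in the plane with unit normal n̂ = (p₁ × p₂)/|p₁ × p₂|.
Here n̂_z ≈ +0.524; the vertex latitude is φ_max = arccos|n̂_z| ≈ 58.4°.
Check via Clairaut: cos φ_max = |cos φ₁| · sin C = cos(27.0°)·sin(144.0°) ≈ 0.524, again giving ≈ 58.4°.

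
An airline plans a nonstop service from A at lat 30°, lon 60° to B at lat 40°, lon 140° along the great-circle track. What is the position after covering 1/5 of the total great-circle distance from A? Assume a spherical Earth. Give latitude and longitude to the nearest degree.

≈ lat 36°, lon 73°

Convert each endpoint to a unit vector on the sphere (x = cos φ cos λ, y = cos φ sin λ, z = sin φ).
The central angle between the endpoints is δ = arccos(p₁·p₂) ≈ 1.119 rad (64.1°).
Interpolate at f = 1/5 with slerp weights a = sin((1−f)δ)/sin δ ≈ 0.867, b = sin(fδ)/sin δ ≈ 0.247.
p = a·p₁ + b·p₂ ≈ (0.231, 0.772, 0.592); φ = arcsin(p_z) ≈ 36.32°, λ = atan2(p_y, p_x) ≈ 73.35°.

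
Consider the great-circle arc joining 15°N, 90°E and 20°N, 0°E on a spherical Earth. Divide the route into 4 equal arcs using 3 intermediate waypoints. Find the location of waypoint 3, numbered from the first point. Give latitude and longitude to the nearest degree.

Convert each endpoint to a unit vector on the sphere (x = cos φ cos λ, y = cos φ sin λ, z = sin φ).
The central angle between the endpoints is δ = arccos(p₁·p₂) ≈ 1.482 rad (84.9°).
Interpolate at f = 3/4 with slerp weights a = sin((1−f)δ)/sin δ ≈ 0.364, b = sin(fδ)/sin δ ≈ 0.900.
p = a·p₁ + b·p₂ ≈ (0.846, 0.351, 0.402); φ = arcsin(p_z) ≈ 23.70°, λ = atan2(p_y, p_x) ≈ 22.55°.

≈ 24°N, 23°E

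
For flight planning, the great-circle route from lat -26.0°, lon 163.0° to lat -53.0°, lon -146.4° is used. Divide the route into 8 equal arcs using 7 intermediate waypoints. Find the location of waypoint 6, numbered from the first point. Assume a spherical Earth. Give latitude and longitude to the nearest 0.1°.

≈ lat -48.6°, lon -163.3°

Write both endpoints as unit vectors p₁, p₂ with components (cos φ cos λ, cos φ sin λ, sin φ).
The central angle between the endpoints is δ = arccos(p₁·p₂) ≈ 0.805 rad (46.1°).
Interpolate at f = 6/8 with slerp weights a = sin((1−f)δ)/sin δ ≈ 0.277, b = sin(fδ)/sin δ ≈ 0.788.
p = a·p₁ + b·p₂ ≈ (-0.633, -0.189, -0.751); φ = arcsin(p_z) ≈ -48.64°, λ = atan2(p_y, p_x) ≈ -163.34°.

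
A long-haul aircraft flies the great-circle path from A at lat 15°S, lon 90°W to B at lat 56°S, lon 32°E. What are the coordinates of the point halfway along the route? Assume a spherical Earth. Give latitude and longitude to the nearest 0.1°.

From cos δ = sin φ₁ sin φ₂ + cos φ₁ cos φ₂ cos Δλ, the central angle is δ ≈ 1.643 rad (94.1°).
Interpolate at f = 1/2 with slerp weights a = sin((1−f)δ)/sin δ ≈ 0.734, b = sin(fδ)/sin δ ≈ 0.734.
p = a·p₁ + b·p₂ ≈ (0.348, -0.491, -0.798); φ = arcsin(p_z) ≈ -52.97°, λ = atan2(p_y, p_x) ≈ -54.69°.

≈ lat 53.0°S, lon 54.7°W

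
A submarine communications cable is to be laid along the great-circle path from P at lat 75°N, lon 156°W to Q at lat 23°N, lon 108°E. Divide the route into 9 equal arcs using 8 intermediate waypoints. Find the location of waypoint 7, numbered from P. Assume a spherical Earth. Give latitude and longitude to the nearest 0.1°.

≈ lat 37.7°N, lon 113.3°E

The haversine formula gives a central angle δ ≈ 1.211 rad (69.4°) between the endpoints.
Interpolate at f = 7/9 with slerp weights a = sin((1−f)δ)/sin δ ≈ 0.284, b = sin(fδ)/sin δ ≈ 0.864.
p = a·p₁ + b·p₂ ≈ (-0.313, 0.726, 0.612); φ = arcsin(p_z) ≈ 37.73°, λ = atan2(p_y, p_x) ≈ 113.30°.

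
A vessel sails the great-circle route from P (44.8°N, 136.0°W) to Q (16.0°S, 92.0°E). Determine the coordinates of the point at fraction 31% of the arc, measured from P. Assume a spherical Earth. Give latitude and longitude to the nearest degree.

Write both endpoints as unit vectors p₁, p₂ with components (cos φ cos λ, cos φ sin λ, sin φ).
The central angle between the endpoints is δ = arccos(p₁·p₂) ≈ 2.279 rad (130.6°).
Interpolate at f = 0.31 with slerp weights a = sin((1−f)δ)/sin δ ≈ 1.317, b = sin(fδ)/sin δ ≈ 0.855.
p = a·p₁ + b·p₂ ≈ (-0.701, 0.172, 0.692); φ = arcsin(p_z) ≈ 43.81°, λ = atan2(p_y, p_x) ≈ 166.19°.

≈ (44°N, 166°E)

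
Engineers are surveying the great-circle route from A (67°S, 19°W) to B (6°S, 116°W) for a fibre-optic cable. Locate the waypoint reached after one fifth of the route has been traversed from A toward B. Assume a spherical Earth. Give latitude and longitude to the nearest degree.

≈ (64°S, 61°W)

Convert each endpoint to a unit vector on the sphere (x = cos φ cos λ, y = cos φ sin λ, z = sin φ).
The central angle between the endpoints is δ = arccos(p₁·p₂) ≈ 1.522 rad (87.2°).
Interpolate at f = 1/5 with slerp weights a = sin((1−f)δ)/sin δ ≈ 0.939, b = sin(fδ)/sin δ ≈ 0.300.
p = a·p₁ + b·p₂ ≈ (0.216, -0.388, -0.896); φ = arcsin(p_z) ≈ -63.64°, λ = atan2(p_y, p_x) ≈ -60.85°.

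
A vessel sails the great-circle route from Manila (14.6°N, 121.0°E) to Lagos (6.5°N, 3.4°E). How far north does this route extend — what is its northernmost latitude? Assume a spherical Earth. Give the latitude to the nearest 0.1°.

The great circle lies in the plane with unit normal n̂ = (p₁ × p₂)/|p₁ × p₂|.
Here n̂_z ≈ -0.937; the vertex latitude is φ_max = arccos|n̂_z| ≈ 20.4°.

≈ 20.4°N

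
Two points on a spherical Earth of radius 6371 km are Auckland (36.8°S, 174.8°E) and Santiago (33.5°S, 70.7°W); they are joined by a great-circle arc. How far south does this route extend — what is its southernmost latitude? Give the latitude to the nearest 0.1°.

The great circle lies in the plane with unit normal n̂ = (p₁ × p₂)/|p₁ × p₂|.
Here n̂_z ≈ +0.608; the vertex latitude is φ_max = arccos|n̂_z| ≈ 52.5°.
Check via Clairaut: cos φ_max = |cos φ₁| · sin C = cos(36.8°)·sin(130.5°) ≈ 0.608, again giving ≈ 52.5°.

≈ 52.5°S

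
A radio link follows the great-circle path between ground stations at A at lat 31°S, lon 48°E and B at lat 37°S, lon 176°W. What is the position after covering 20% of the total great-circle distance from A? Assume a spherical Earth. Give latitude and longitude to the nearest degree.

Write both endpoints as unit vectors p₁, p₂ with components (cos φ cos λ, cos φ sin λ, sin φ).
The central angle between the endpoints is δ = arccos(p₁·p₂) ≈ 1.754 rad (100.5°).
Interpolate at f = 0.20 with slerp weights a = sin((1−f)δ)/sin δ ≈ 1.003, b = sin(fδ)/sin δ ≈ 0.350.
p = a·p₁ + b·p₂ ≈ (0.297, 0.619, -0.727); φ = arcsin(p_z) ≈ -46.63°, λ = atan2(p_y, p_x) ≈ 64.40°.

≈ lat 47°S, lon 64°E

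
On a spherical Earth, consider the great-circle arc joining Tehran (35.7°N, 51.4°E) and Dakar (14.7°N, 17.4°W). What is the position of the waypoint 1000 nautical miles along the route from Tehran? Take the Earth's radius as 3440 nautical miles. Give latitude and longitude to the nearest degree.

The haversine formula gives a central angle δ ≈ 1.124 rad (64.4°) between the endpoints. The total great-circle distance is δ·R ≈ 1.124 × 3440 ≈ 3866 nmi, so the target fraction is f = 1000/3866 ≈ 0.259.
Interpolate at f ≈ 0.259 with slerp weights a = sin((1−f)δ)/sin δ ≈ 0.821, b = sin(fδ)/sin δ ≈ 0.318.
p = a·p₁ + b·p₂ ≈ (0.709, 0.429, 0.560); φ = arcsin(p_z) ≈ 34.03°, λ = atan2(p_y, p_x) ≈ 31.17°.

≈ 34°N, 31°E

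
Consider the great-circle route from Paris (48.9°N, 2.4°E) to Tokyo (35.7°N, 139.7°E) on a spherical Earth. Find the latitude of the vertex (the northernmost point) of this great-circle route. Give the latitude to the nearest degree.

The great circle lies in the plane with unit normal n̂ = (p₁ × p₂)/|p₁ × p₂|.
Here n̂_z ≈ +0.362; the vertex latitude is φ_max = arccos|n̂_z| ≈ 68.7°.
Check via Clairaut: cos φ_max = |cos φ₁| · sin C = cos(48.9°)·sin(33.5°) ≈ 0.362, again giving ≈ 68.7°.

≈ 69°N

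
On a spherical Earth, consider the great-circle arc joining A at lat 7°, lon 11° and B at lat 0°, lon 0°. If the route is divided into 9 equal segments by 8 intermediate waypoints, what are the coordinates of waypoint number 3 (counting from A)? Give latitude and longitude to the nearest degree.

≈ lat 5°, lon 7°

Write both endpoints as unit vectors p₁, p₂ with components (cos φ cos λ, cos φ sin λ, sin φ).
The central angle between the endpoints is δ = arccos(p₁·p₂) ≈ 0.227 rad (13.0°).
Interpolate at f = 3/9 with slerp weights a = sin((1−f)δ)/sin δ ≈ 0.670, b = sin(fδ)/sin δ ≈ 0.336.
p = a·p₁ + b·p₂ ≈ (0.989, 0.127, 0.082); φ = arcsin(p_z) ≈ 4.68°, λ = atan2(p_y, p_x) ≈ 7.31°.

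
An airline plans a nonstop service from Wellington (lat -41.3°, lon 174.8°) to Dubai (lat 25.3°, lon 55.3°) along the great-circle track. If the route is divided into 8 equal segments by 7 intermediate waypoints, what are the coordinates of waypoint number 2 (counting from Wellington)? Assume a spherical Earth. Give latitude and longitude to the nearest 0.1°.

The haversine formula gives a central angle δ ≈ 2.235 rad (128.1°) between the endpoints.
Interpolate at f = 2/8 with slerp weights a = sin((1−f)δ)/sin δ ≈ 1.263, b = sin(fδ)/sin δ ≈ 0.673.
p = a·p₁ + b·p₂ ≈ (-0.598, 0.586, -0.546); φ = arcsin(p_z) ≈ -33.08°, λ = atan2(p_y, p_x) ≈ 135.58°.

≈ lat -33.1°, lon 135.6°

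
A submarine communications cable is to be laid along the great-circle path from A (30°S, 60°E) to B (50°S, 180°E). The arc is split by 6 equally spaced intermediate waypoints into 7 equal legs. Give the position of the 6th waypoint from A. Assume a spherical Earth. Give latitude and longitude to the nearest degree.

Write both endpoints as unit vectors p₁, p₂ with components (cos φ cos λ, cos φ sin λ, sin φ).
The central angle between the endpoints is δ = arccos(p₁·p₂) ≈ 1.466 rad (84.0°).
Interpolate at f = 6/7 with slerp weights a = sin((1−f)δ)/sin δ ≈ 0.209, b = sin(fδ)/sin δ ≈ 0.956.
p = a·p₁ + b·p₂ ≈ (-0.524, 0.157, -0.837); φ = arcsin(p_z) ≈ -56.83°, λ = atan2(p_y, p_x) ≈ 163.35°.

≈ (57°S, 163°E)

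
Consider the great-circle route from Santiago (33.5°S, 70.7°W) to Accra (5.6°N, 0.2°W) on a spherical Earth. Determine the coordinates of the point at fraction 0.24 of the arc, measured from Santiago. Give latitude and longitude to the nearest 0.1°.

The haversine formula gives a central angle δ ≈ 1.346 rad (77.1°) between the endpoints.
Interpolate at f = 0.24 with slerp weights a = sin((1−f)δ)/sin δ ≈ 0.876, b = sin(fδ)/sin δ ≈ 0.326.
p = a·p₁ + b·p₂ ≈ (0.565, -0.690, -0.452); φ = arcsin(p_z) ≈ -26.84°, λ = atan2(p_y, p_x) ≈ -50.68°.

≈ (26.8°S, 50.7°W)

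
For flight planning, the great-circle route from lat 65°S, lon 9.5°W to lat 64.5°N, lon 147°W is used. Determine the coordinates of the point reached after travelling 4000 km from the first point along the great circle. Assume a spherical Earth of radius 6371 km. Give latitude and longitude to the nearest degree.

≈ lat 41°S, lon 57°W

From cos δ = sin φ₁ sin φ₂ + cos φ₁ cos φ₂ cos Δλ, the central angle is δ ≈ 2.831 rad (162.2°). The total great-circle distance is δ·R ≈ 2.831 × 6371 ≈ 18036 km, so the target fraction is f = 4000/18036 ≈ 0.222.
Interpolate at f ≈ 0.222 with slerp weights a = sin((1−f)δ)/sin δ ≈ 2.640, b = sin(fδ)/sin δ ≈ 1.922.
p = a·p₁ + b·p₂ ≈ (0.406, -0.635, -0.657); φ = arcsin(p_z) ≈ -41.09°, λ = atan2(p_y, p_x) ≈ -57.39°.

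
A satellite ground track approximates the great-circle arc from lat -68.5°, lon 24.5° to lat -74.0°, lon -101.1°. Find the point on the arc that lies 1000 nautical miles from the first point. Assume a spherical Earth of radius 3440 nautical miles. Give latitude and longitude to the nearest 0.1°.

≈ lat -80.9°, lon -22.9°

Write both endpoints as unit vectors p₁, p₂ with components (cos φ cos λ, cos φ sin λ, sin φ).
The central angle between the endpoints is δ = arccos(p₁·p₂) ≈ 0.582 rad (33.3°). The total great-circle distance is δ·R ≈ 0.582 × 3440 ≈ 2001 nmi, so the target fraction is f = 1000/2001 ≈ 0.500.
Interpolate at f ≈ 0.500 with slerp weights a = sin((1−f)δ)/sin δ ≈ 0.522, b = sin(fδ)/sin δ ≈ 0.522.
p = a·p₁ + b·p₂ ≈ (0.146, -0.062, -0.987); φ = arcsin(p_z) ≈ -80.86°, λ = atan2(p_y, p_x) ≈ -22.87°.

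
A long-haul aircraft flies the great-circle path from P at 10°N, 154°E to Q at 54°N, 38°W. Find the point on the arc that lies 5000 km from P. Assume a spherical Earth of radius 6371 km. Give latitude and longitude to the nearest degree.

≈ 54°N, 163°E

From cos δ = sin φ₁ sin φ₂ + cos φ₁ cos φ₂ cos Δλ, the central angle is δ ≈ 2.011 rad (115.2°). The total great-circle distance is δ·R ≈ 2.011 × 6371 ≈ 12809 km, so the target fraction is f = 5000/12809 ≈ 0.390.
Interpolate at f ≈ 0.390 with slerp weights a = sin((1−f)δ)/sin δ ≈ 1.040, b = sin(fδ)/sin δ ≈ 0.781.
p = a·p₁ + b·p₂ ≈ (-0.559, 0.166, 0.812); φ = arcsin(p_z) ≈ 54.33°, λ = atan2(p_y, p_x) ≈ 163.42°.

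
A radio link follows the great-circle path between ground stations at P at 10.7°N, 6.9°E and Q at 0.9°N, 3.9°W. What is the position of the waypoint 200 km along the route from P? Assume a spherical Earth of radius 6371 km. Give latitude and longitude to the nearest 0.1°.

≈ 9.5°N, 5.5°E

Write both endpoints as unit vectors p₁, p₂ with components (cos φ cos λ, cos φ sin λ, sin φ).
The central angle between the endpoints is δ = arccos(p₁·p₂) ≈ 0.254 rad (14.5°). The total great-circle distance is δ·R ≈ 0.254 × 6371 ≈ 1616 km, so the target fraction is f = 200/1616 ≈ 0.124.
Interpolate at f ≈ 0.124 with slerp weights a = sin((1−f)δ)/sin δ ≈ 0.878, b = sin(fδ)/sin δ ≈ 0.125.
p = a·p₁ + b·p₂ ≈ (0.982, 0.095, 0.165); φ = arcsin(p_z) ≈ 9.50°, λ = atan2(p_y, p_x) ≈ 5.54°.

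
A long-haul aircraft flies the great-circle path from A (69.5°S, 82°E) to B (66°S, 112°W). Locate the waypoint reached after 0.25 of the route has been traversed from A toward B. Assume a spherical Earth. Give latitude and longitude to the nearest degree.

Write both endpoints as unit vectors p₁, p₂ with components (cos φ cos λ, cos φ sin λ, sin φ).
The central angle between the endpoints is δ = arccos(p₁·p₂) ≈ 0.771 rad (44.2°).
Interpolate at f = 0.25 with slerp weights a = sin((1−f)δ)/sin δ ≈ 0.784, b = sin(fδ)/sin δ ≈ 0.275.
p = a·p₁ + b·p₂ ≈ (-0.004, 0.168, -0.986); φ = arcsin(p_z) ≈ -80.31°, λ = atan2(p_y, p_x) ≈ 91.24°.

≈ (80°S, 91°E)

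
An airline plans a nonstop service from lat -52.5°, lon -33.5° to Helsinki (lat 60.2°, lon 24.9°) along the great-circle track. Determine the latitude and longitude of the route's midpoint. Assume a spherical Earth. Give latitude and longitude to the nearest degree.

Write both endpoints as unit vectors p₁, p₂ with components (cos φ cos λ, cos φ sin λ, sin φ).
The central angle between the endpoints is δ = arccos(p₁·p₂) ≈ 2.129 rad (122.0°).
Interpolate at f = 1/2 with slerp weights a = sin((1−f)δ)/sin δ ≈ 1.031, b = sin(fδ)/sin δ ≈ 1.031.
p = a·p₁ + b·p₂ ≈ (0.988, -0.131, 0.077); φ = arcsin(p_z) ≈ 4.40°, λ = atan2(p_y, p_x) ≈ -7.53°.

≈ lat 4°, lon -8°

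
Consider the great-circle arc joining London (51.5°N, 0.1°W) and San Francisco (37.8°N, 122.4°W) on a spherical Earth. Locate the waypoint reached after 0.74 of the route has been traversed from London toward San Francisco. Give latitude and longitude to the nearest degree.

≈ (54°N, 104°W)

From cos δ = sin φ₁ sin φ₂ + cos φ₁ cos φ₂ cos Δλ, the central angle is δ ≈ 1.352 rad (77.5°).
Interpolate at f = 0.74 with slerp weights a = sin((1−f)δ)/sin δ ≈ 0.353, b = sin(fδ)/sin δ ≈ 0.862.
p = a·p₁ + b·p₂ ≈ (-0.145, -0.576, 0.805); φ = arcsin(p_z) ≈ 53.57°, λ = atan2(p_y, p_x) ≈ -104.18°.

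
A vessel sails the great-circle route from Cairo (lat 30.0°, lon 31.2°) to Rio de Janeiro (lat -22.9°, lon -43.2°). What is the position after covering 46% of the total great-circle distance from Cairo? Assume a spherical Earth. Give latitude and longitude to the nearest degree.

From cos δ = sin φ₁ sin φ₂ + cos φ₁ cos φ₂ cos Δλ, the central angle is δ ≈ 1.551 rad (88.9°).
Interpolate at f = 0.46 with slerp weights a = sin((1−f)δ)/sin δ ≈ 0.743, b = sin(fδ)/sin δ ≈ 0.655.
p = a·p₁ + b·p₂ ≈ (0.990, -0.079, 0.117); φ = arcsin(p_z) ≈ 6.71°, λ = atan2(p_y, p_x) ≈ -4.58°.

≈ lat 7°, lon -5°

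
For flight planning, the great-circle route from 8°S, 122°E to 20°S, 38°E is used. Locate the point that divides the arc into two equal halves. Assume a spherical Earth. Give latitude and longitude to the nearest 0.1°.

Write both endpoints as unit vectors p₁, p₂ with components (cos φ cos λ, cos φ sin λ, sin φ).
The central angle between the endpoints is δ = arccos(p₁·p₂) ≈ 1.425 rad (81.7°).
Interpolate at f = 1/2 with slerp weights a = sin((1−f)δ)/sin δ ≈ 0.661, b = sin(fδ)/sin δ ≈ 0.661.
p = a·p₁ + b·p₂ ≈ (0.143, 0.937, -0.318); φ = arcsin(p_z) ≈ -18.54°, λ = atan2(p_y, p_x) ≈ 81.35°.

≈ 18.5°S, 81.4°E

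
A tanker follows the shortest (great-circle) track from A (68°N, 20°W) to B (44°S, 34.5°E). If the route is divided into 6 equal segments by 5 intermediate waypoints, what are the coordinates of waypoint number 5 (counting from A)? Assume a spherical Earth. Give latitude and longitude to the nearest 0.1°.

≈ (25.1°S, 27.0°E)

From cos δ = sin φ₁ sin φ₂ + cos φ₁ cos φ₂ cos Δλ, the central angle is δ ≈ 2.080 rad (119.2°).
Interpolate at f = 5/6 with slerp weights a = sin((1−f)δ)/sin δ ≈ 0.389, b = sin(fδ)/sin δ ≈ 1.130.
p = a·p₁ + b·p₂ ≈ (0.807, 0.411, -0.424); φ = arcsin(p_z) ≈ -25.11°, λ = atan2(p_y, p_x) ≈ 26.97°.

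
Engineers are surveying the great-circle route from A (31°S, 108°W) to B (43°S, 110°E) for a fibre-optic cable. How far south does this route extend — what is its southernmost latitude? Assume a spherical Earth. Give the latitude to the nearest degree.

≈ 67°S

The great circle lies in the plane with unit normal n̂ = (p₁ × p₂)/|p₁ × p₂|.
Here n̂_z ≈ -0.390; the vertex latitude is φ_max = arccos|n̂_z| ≈ 67.0°.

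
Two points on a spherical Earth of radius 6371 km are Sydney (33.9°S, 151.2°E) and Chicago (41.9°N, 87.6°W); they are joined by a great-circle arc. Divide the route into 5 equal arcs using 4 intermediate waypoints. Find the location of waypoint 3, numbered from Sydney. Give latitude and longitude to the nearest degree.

The haversine formula gives a central angle δ ≈ 2.336 rad (133.8°) between the endpoints.
Interpolate at f = 3/5 with slerp weights a = sin((1−f)δ)/sin δ ≈ 1.115, b = sin(fδ)/sin δ ≈ 1.366.
p = a·p₁ + b·p₂ ≈ (-0.768, -0.570, 0.291); φ = arcsin(p_z) ≈ 16.90°, λ = atan2(p_y, p_x) ≈ -143.41°.

≈ 17°N, 143°W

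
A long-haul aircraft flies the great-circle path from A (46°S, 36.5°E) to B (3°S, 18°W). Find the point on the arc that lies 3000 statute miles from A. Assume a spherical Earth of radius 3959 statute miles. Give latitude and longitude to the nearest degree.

≈ (19°S, 5°W)

From cos δ = sin φ₁ sin φ₂ + cos φ₁ cos φ₂ cos Δλ, the central angle is δ ≈ 1.115 rad (63.9°). The total great-circle distance is δ·R ≈ 1.115 × 3959 ≈ 4413 mi, so the target fraction is f = 3000/4413 ≈ 0.680.
Interpolate at f ≈ 0.680 with slerp weights a = sin((1−f)δ)/sin δ ≈ 0.389, b = sin(fδ)/sin δ ≈ 0.766.
p = a·p₁ + b·p₂ ≈ (0.944, -0.075, -0.320); φ = arcsin(p_z) ≈ -18.66°, λ = atan2(p_y, p_x) ≈ -4.57°.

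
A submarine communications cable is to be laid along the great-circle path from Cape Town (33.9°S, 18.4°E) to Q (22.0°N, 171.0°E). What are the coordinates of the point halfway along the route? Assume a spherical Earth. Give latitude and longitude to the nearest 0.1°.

Write both endpoints as unit vectors p₁, p₂ with components (cos φ cos λ, cos φ sin λ, sin φ).
The central angle between the endpoints is δ = arccos(p₁·p₂) ≈ 2.673 rad (153.1°).
Interpolate at f = 1/2 with slerp weights a = sin((1−f)δ)/sin δ ≈ 2.153, b = sin(fδ)/sin δ ≈ 2.153.
p = a·p₁ + b·p₂ ≈ (-0.276, 0.877, -0.394); φ = arcsin(p_z) ≈ -23.23°, λ = atan2(p_y, p_x) ≈ 107.48°.

≈ (23.2°S, 107.5°E)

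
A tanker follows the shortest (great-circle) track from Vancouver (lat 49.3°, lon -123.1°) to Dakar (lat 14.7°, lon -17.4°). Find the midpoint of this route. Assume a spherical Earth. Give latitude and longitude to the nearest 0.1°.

Write both endpoints as unit vectors p₁, p₂ with components (cos φ cos λ, cos φ sin λ, sin φ).
The central angle between the endpoints is δ = arccos(p₁·p₂) ≈ 1.549 rad (88.8°).
Interpolate at f = 1/2 with slerp weights a = sin((1−f)δ)/sin δ ≈ 0.700, b = sin(fδ)/sin δ ≈ 0.700.
p = a·p₁ + b·p₂ ≈ (0.397, -0.584, 0.708); φ = arcsin(p_z) ≈ 45.06°, λ = atan2(p_y, p_x) ≈ -55.84°.

≈ lat 45.1°, lon -55.8°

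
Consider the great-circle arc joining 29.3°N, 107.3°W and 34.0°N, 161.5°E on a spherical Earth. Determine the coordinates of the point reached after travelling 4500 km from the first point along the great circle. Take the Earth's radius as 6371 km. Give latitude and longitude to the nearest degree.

Convert each endpoint to a unit vector on the sphere (x = cos φ cos λ, y = cos φ sin λ, z = sin φ).
The central angle between the endpoints is δ = arccos(p₁·p₂) ≈ 1.309 rad (75.0°). The total great-circle distance is δ·R ≈ 1.309 × 6371 ≈ 8342 km, so the target fraction is f = 4500/8342 ≈ 0.539.
Interpolate at f ≈ 0.539 with slerp weights a = sin((1−f)δ)/sin δ ≈ 0.587, b = sin(fδ)/sin δ ≈ 0.672.
p = a·p₁ + b·p₂ ≈ (-0.680, -0.312, 0.663); φ = arcsin(p_z) ≈ 41.53°, λ = atan2(p_y, p_x) ≈ -155.36°.

≈ 42°N, 155°W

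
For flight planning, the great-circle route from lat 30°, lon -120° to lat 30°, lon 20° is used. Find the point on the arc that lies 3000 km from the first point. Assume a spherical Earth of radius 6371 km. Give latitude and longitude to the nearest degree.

Convert each endpoint to a unit vector on the sphere (x = cos φ cos λ, y = cos φ sin λ, z = sin φ).
The central angle between the endpoints is δ = arccos(p₁·p₂) ≈ 1.901 rad (108.9°). The total great-circle distance is δ·R ≈ 1.901 × 6371 ≈ 12113 km, so the target fraction is f = 3000/12113 ≈ 0.248.
Interpolate at f ≈ 0.248 with slerp weights a = sin((1−f)δ)/sin δ ≈ 1.047, b = sin(fδ)/sin δ ≈ 0.480.
p = a·p₁ + b·p₂ ≈ (-0.063, -0.643, 0.763); φ = arcsin(p_z) ≈ 49.75°, λ = atan2(p_y, p_x) ≈ -95.59°.

≈ lat 50°, lon -96°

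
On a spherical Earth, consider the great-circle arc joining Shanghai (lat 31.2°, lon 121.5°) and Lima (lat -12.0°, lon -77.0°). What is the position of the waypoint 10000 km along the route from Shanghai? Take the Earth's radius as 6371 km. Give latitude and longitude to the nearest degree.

≈ lat 37°, lon -122°

The haversine formula gives a central angle δ ≈ 2.693 rad (154.3°) between the endpoints. The total great-circle distance is δ·R ≈ 2.693 × 6371 ≈ 17158 km, so the target fraction is f = 10000/17158 ≈ 0.583.
Interpolate at f ≈ 0.583 with slerp weights a = sin((1−f)δ)/sin δ ≈ 2.080, b = sin(fδ)/sin δ ≈ 2.307.
p = a·p₁ + b·p₂ ≈ (-0.422, -0.682, 0.598); φ = arcsin(p_z) ≈ 36.71°, λ = atan2(p_y, p_x) ≈ -121.76°.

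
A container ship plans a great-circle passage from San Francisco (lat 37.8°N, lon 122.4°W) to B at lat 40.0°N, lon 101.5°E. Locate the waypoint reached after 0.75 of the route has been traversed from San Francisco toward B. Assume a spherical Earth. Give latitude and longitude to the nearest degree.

Write both endpoints as unit vectors p₁, p₂ with components (cos φ cos λ, cos φ sin λ, sin φ).
The central angle between the endpoints is δ = arccos(p₁·p₂) ≈ 1.613 rad (92.4°).
Interpolate at f = 0.75 with slerp weights a = sin((1−f)δ)/sin δ ≈ 0.393, b = sin(fδ)/sin δ ≈ 0.936.
p = a·p₁ + b·p₂ ≈ (-0.309, 0.441, 0.843); φ = arcsin(p_z) ≈ 57.42°, λ = atan2(p_y, p_x) ≈ 125.05°.

≈ lat 57°N, lon 125°E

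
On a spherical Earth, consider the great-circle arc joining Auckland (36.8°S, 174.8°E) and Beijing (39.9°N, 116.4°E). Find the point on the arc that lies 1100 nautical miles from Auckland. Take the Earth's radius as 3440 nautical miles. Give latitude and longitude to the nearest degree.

Convert each endpoint to a unit vector on the sphere (x = cos φ cos λ, y = cos φ sin λ, z = sin φ).
The central angle between the endpoints is δ = arccos(p₁·p₂) ≈ 1.633 rad (93.6°). The total great-circle distance is δ·R ≈ 1.633 × 3440 ≈ 5618 nmi, so the target fraction is f = 1100/5618 ≈ 0.196.
Interpolate at f ≈ 0.196 with slerp weights a = sin((1−f)δ)/sin δ ≈ 0.969, b = sin(fδ)/sin δ ≈ 0.315.
p = a·p₁ + b·p₂ ≈ (-0.880, 0.287, -0.378); φ = arcsin(p_z) ≈ -22.23°, λ = atan2(p_y, p_x) ≈ 161.95°.

≈ 22°S, 162°E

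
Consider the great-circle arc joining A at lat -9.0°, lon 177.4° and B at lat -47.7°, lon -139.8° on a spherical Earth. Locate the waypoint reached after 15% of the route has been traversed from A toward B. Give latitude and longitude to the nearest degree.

≈ lat -15°, lon -178°

Write both endpoints as unit vectors p₁, p₂ with components (cos φ cos λ, cos φ sin λ, sin φ).
The central angle between the endpoints is δ = arccos(p₁·p₂) ≈ 0.923 rad (52.9°).
Interpolate at f = 0.15 with slerp weights a = sin((1−f)δ)/sin δ ≈ 0.886, b = sin(fδ)/sin δ ≈ 0.173.
p = a·p₁ + b·p₂ ≈ (-0.963, -0.035, -0.267); φ = arcsin(p_z) ≈ -15.46°, λ = atan2(p_y, p_x) ≈ -177.89°.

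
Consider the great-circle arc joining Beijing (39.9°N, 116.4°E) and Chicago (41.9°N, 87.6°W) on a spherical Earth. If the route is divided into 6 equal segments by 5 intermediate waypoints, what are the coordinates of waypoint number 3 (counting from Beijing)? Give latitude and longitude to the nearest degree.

≈ 76°N, 170°W

From cos δ = sin φ₁ sin φ₂ + cos φ₁ cos φ₂ cos Δλ, the central angle is δ ≈ 1.664 rad (95.4°).
Interpolate at f = 3/6 with slerp weights a = sin((1−f)δ)/sin δ ≈ 0.743, b = sin(fδ)/sin δ ≈ 0.743.
p = a·p₁ + b·p₂ ≈ (-0.230, -0.042, 0.972); φ = arcsin(p_z) ≈ 76.47°, λ = atan2(p_y, p_x) ≈ -169.67°.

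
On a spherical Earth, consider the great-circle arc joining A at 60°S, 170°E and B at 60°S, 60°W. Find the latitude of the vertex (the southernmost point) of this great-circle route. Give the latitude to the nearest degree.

≈ 76°S

The great circle lies in the plane with unit normal n̂ = (p₁ × p₂)/|p₁ × p₂|.
Here n̂_z ≈ +0.237; the vertex latitude is φ_max = arccos|n̂_z| ≈ 76.3°.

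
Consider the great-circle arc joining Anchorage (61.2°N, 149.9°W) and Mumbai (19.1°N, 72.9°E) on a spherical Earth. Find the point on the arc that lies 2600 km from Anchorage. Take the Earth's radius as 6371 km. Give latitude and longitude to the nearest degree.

Write both endpoints as unit vectors p₁, p₂ with components (cos φ cos λ, cos φ sin λ, sin φ).
The central angle between the endpoints is δ = arccos(p₁·p₂) ≈ 1.618 rad (92.7°). The total great-circle distance is δ·R ≈ 1.618 × 6371 ≈ 10309 km, so the target fraction is f = 2600/10309 ≈ 0.252.
Interpolate at f ≈ 0.252 with slerp weights a = sin((1−f)δ)/sin δ ≈ 0.937, b = sin(fδ)/sin δ ≈ 0.397.
p = a·p₁ + b·p₂ ≈ (-0.280, 0.133, 0.951); φ = arcsin(p_z) ≈ 71.95°, λ = atan2(p_y, p_x) ≈ 154.67°.

≈ 72°N, 155°E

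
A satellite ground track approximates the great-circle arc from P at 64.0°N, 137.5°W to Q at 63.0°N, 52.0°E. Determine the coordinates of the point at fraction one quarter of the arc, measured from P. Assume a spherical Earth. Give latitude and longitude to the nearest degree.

Write both endpoints as unit vectors p₁, p₂ with components (cos φ cos λ, cos φ sin λ, sin φ).
The central angle between the endpoints is δ = arccos(p₁·p₂) ≈ 0.922 rad (52.8°).
Interpolate at f = 1/4 with slerp weights a = sin((1−f)δ)/sin δ ≈ 0.800, b = sin(fδ)/sin δ ≈ 0.287.
p = a·p₁ + b·p₂ ≈ (-0.179, -0.134, 0.975); φ = arcsin(p_z) ≈ 77.09°, λ = atan2(p_y, p_x) ≈ -143.02°.

≈ 77°N, 143°W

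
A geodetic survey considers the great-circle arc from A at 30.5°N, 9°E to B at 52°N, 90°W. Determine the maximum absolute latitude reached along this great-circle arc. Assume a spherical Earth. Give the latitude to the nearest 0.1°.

The great circle lies in the plane with unit normal n̂ = (p₁ × p₂)/|p₁ × p₂|.
Here n̂_z ≈ -0.552; the vertex latitude is φ_max = arccos|n̂_z| ≈ 56.5°.
Check via Clairaut: cos φ_max = |cos φ₁| · sin C = cos(30.5°)·sin(39.9°) ≈ 0.552, again giving ≈ 56.5°.

≈ 56.5°N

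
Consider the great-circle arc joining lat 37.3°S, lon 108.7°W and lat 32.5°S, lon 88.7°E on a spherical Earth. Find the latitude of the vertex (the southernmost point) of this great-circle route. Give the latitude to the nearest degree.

≈ 78°S

The great circle lies in the plane with unit normal n̂ = (p₁ × p₂)/|p₁ × p₂|.
Here n̂_z ≈ -0.211; the vertex latitude is φ_max = arccos|n̂_z| ≈ 77.8°.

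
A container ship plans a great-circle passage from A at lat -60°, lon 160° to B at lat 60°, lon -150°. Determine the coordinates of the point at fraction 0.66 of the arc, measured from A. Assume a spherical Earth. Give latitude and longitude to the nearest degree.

≈ lat 20°, lon -170°

Write both endpoints as unit vectors p₁, p₂ with components (cos φ cos λ, cos φ sin λ, sin φ).
The central angle between the endpoints is δ = arccos(p₁·p₂) ≈ 2.201 rad (126.1°).
Interpolate at f = 0.66 with slerp weights a = sin((1−f)δ)/sin δ ≈ 0.842, b = sin(fδ)/sin δ ≈ 1.229.
p = a·p₁ + b·p₂ ≈ (-0.928, -0.163, 0.335); φ = arcsin(p_z) ≈ 19.58°, λ = atan2(p_y, p_x) ≈ -170.02°.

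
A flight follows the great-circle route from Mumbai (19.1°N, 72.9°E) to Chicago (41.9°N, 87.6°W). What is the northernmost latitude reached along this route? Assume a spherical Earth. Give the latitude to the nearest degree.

The great circle lies in the plane with unit normal n̂ = (p₁ × p₂)/|p₁ × p₂|.
Here n̂_z ≈ -0.262; the vertex latitude is φ_max = arccos|n̂_z| ≈ 74.8°.
Check via Clairaut: cos φ_max = |cos φ₁| · sin C = cos(19.1°)·sin(16.1°) ≈ 0.262, again giving ≈ 74.8°.

≈ 75°N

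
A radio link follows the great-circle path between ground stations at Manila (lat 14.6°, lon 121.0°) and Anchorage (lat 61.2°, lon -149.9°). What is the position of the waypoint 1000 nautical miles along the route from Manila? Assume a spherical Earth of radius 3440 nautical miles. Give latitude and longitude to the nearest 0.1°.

≈ lat 28.9°, lon 130.3°

The haversine formula gives a central angle δ ≈ 1.341 rad (76.8°) between the endpoints. The total great-circle distance is δ·R ≈ 1.341 × 3440 ≈ 4612 nmi, so the target fraction is f = 1000/4612 ≈ 0.217.
Interpolate at f ≈ 0.217 with slerp weights a = sin((1−f)δ)/sin δ ≈ 0.891, b = sin(fδ)/sin δ ≈ 0.294.
p = a·p₁ + b·p₂ ≈ (-0.567, 0.668, 0.483); φ = arcsin(p_z) ≈ 28.85°, λ = atan2(p_y, p_x) ≈ 130.32°.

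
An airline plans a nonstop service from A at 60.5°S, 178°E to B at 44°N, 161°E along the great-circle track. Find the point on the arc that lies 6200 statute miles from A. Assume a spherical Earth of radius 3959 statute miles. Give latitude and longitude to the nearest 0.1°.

≈ 28.5°N, 163.6°E

Write both endpoints as unit vectors p₁, p₂ with components (cos φ cos λ, cos φ sin λ, sin φ).
The central angle between the endpoints is δ = arccos(p₁·p₂) ≈ 1.840 rad (105.4°). The total great-circle distance is δ·R ≈ 1.840 × 3959 ≈ 7284 mi, so the target fraction is f = 6200/7284 ≈ 0.851.
Interpolate at f ≈ 0.851 with slerp weights a = sin((1−f)δ)/sin δ ≈ 0.281, b = sin(fδ)/sin δ ≈ 1.037.
p = a·p₁ + b·p₂ ≈ (-0.844, 0.248, 0.476); φ = arcsin(p_z) ≈ 28.45°, λ = atan2(p_y, p_x) ≈ 163.63°.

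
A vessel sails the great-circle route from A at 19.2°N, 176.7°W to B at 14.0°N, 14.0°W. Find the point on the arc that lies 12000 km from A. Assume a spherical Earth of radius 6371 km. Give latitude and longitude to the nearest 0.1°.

Write both endpoints as unit vectors p₁, p₂ with components (cos φ cos λ, cos φ sin λ, sin φ).
The central angle between the endpoints is δ = arccos(p₁·p₂) ≈ 2.490 rad (142.7°). The total great-circle distance is δ·R ≈ 2.490 × 6371 ≈ 15866 km, so the target fraction is f = 12000/15866 ≈ 0.756.
Interpolate at f ≈ 0.756 with slerp weights a = sin((1−f)δ)/sin δ ≈ 0.941, b = sin(fδ)/sin δ ≈ 1.570.
p = a·p₁ + b·p₂ ≈ (0.591, -0.420, 0.689); φ = arcsin(p_z) ≈ 43.56°, λ = atan2(p_y, p_x) ≈ -35.38°.

≈ 43.6°N, 35.4°W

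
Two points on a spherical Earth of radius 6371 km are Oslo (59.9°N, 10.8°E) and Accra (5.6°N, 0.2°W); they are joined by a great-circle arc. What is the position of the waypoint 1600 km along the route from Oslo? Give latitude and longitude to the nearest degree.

≈ (46°N, 6°E)

The haversine formula gives a central angle δ ≈ 0.959 rad (54.9°) between the endpoints. The total great-circle distance is δ·R ≈ 0.959 × 6371 ≈ 6110 km, so the target fraction is f = 1600/6110 ≈ 0.262.
Interpolate at f ≈ 0.262 with slerp weights a = sin((1−f)δ)/sin δ ≈ 0.794, b = sin(fδ)/sin δ ≈ 0.304.
p = a·p₁ + b·p₂ ≈ (0.693, 0.074, 0.717); φ = arcsin(p_z) ≈ 45.79°, λ = atan2(p_y, p_x) ≈ 6.06°.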